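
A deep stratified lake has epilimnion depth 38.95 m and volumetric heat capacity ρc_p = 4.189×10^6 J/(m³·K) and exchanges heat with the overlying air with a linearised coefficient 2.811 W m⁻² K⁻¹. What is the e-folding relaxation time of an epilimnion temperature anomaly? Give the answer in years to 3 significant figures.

Areal heat capacity C = ρc_p × D = 4.189×10^6 × 38.95 = 1.63×10^8 J m⁻² K⁻¹.
Relaxation time τ = C / λ = 1.63×10^8 / 2.811 = 5.80×10^7 s.
In years: 5.80×10^7 s / (3.156×10^7 s/year) = 1.84 years.

1.84 years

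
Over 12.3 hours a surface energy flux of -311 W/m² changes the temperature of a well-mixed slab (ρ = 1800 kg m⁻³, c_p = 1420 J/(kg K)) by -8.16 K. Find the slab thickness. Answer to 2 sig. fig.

0.66 m

Heat input Q = F Δt = -311 × 44300 s = -1.38×10^7 J/m².
Required areal heat capacity C = Q / ΔT = 1.69×10^6 J/(m²·K).
Depth D = C / (ρ c_p) = 1.69×10^6 / (1800 × 1420) = 0.660 m.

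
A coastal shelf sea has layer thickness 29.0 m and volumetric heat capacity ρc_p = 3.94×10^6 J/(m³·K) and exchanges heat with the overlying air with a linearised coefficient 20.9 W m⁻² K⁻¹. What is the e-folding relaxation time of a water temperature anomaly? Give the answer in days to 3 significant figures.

Areal heat capacity C = ρc_p × D = 3.94×10^6 × 29.0 = 1.14×10^8 J m⁻² K⁻¹.
Relaxation time τ = C / λ = 1.14×10^8 / 20.9 = 5.47×10^6 s.
In days: 5.47×10^6 s / (86400 s/day) = 63.3 days.

63.3 days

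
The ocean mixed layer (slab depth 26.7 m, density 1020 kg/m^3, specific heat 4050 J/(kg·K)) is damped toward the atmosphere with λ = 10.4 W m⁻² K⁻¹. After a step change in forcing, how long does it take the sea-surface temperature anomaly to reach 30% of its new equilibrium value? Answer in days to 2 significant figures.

Areal heat capacity C = ρ c_p D = 1020 × 4050 × 26.7 = 1.10×10^8 J/(m²·K).
τ = C / λ = 1.10×10^8 / 10.4 = 1.06×10^7 s.
Fraction reached: 1 − e^(−t/τ) = 0.30 ⇒ t = −τ ln(1 − 0.30) = τ × 0.357.
t = 3.78×10^6 s = 43.8 days.

44 days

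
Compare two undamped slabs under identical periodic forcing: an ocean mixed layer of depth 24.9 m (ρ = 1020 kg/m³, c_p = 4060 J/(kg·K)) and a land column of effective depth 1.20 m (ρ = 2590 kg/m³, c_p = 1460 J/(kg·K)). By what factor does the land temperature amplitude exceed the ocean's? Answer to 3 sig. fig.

22.7

C_ocean = 1020 × 4060 × 24.9 = 1.03×10^8 J/(m²·K).
C_land = 2590 × 1460 × 1.20 = 4.54×10^6 J/(m²·K).
Undamped amplitude ∝ 1/C, so A_land/A_ocean = C_ocean/C_land = 22.7.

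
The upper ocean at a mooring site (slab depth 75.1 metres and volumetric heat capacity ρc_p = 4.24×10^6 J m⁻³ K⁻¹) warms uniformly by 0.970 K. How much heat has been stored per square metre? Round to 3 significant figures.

3.09×10^8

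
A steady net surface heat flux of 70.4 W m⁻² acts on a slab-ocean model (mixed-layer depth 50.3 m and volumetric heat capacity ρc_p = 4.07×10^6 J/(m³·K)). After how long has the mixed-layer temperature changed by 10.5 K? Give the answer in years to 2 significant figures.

Areal heat capacity C = ρc_p × D = 4.07×10^6 × 50.3 = 2.05×10^8 J/(m^2 K).
Time required: Δt = C ΔT / F = 2.05×10^8 × 10.5 / 70.4 = 3.05×10^7 s.
In years: 3.05×10^7 s / (3.156×10^7 s/year) = 0.968 years.

0.97 years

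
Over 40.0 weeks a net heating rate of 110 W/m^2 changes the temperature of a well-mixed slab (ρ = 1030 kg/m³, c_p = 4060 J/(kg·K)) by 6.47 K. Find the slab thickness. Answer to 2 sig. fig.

98 m

Heat input Q = F Δt = 110 × 2.42×10^7 s = 2.66×10^9 J/m².
Required areal heat capacity C = Q / ΔT = 4.11×10^8 J/(m²·K).
Depth D = C / (ρ c_p) = 4.11×10^8 / (1030 × 4060) = 98.4 m.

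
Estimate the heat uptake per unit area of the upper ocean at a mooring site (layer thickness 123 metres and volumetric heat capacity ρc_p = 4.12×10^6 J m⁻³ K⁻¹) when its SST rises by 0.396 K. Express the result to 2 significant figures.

Areal heat capacity C = ρc_p × D = 4.12×10^6 × 123 = 5.07×10^8 J m⁻² K⁻¹.
ΔQ = C ΔT = 5.07×10^8 × 0.396 = 2.01×10^8 J/m².

2.0×10^8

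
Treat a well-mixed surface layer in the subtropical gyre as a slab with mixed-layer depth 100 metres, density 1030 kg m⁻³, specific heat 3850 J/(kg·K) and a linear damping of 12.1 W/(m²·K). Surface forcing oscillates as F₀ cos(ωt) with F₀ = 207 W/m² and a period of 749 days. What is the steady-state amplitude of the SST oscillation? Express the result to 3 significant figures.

Areal heat capacity C = ρ c_p D = 1030 × 3850 × 100 = 3.97×10^8 J m⁻² K⁻¹.
Angular frequency ω = 2π / T = 2π / 6.47×10^7 s = 9.71×10^-8 s⁻¹.
√((Cω)² + λ²) = √((38.5)² + 12.1²) = 40.4 W/(m²·K).
Amplitude A = F₀ / √((Cω)²+λ²) = 207 / 40.4 = 5.13 K.

5.13 K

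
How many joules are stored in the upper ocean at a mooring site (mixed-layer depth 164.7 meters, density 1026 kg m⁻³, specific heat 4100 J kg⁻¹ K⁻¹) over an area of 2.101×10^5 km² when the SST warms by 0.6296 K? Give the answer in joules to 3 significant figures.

9.16×10^19 J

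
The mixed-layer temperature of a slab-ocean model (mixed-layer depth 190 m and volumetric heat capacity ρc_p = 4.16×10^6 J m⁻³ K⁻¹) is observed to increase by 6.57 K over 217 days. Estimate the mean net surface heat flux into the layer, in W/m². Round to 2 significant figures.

280

Areal heat capacity C = ρc_p × D = 4.16×10^6 × 190 = 7.90×10^8 J/(m^2 K).
Required heat per unit area: Q = C ΔT = 7.90×10^8 × 6.57 = 5.19×10^9 J/m².
Flux F = Q / Δt = 5.19×10^9 / 1.87×10^7 s = 277 W/m².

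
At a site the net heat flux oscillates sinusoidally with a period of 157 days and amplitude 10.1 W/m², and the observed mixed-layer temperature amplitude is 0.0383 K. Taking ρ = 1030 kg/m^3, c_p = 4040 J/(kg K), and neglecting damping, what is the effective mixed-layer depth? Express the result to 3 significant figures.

ω = 2π / 1.36×10^7 s = 4.63×10^-7 s⁻¹.
Required C = F₀ / (A ω) = 10.1 / (0.0383 × 4.63×10^-7) = 5.69×10^8 J/(m²·K).
D = C / (ρ c_p) = 5.69×10^8 / (1030 × 4040) = 137 m.

137 m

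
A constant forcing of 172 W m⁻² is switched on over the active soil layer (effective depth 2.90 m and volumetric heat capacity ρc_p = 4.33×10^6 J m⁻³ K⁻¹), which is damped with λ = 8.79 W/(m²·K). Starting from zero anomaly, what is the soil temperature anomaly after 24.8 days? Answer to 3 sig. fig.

Areal heat capacity C = ρc_p × D = 4.33×10^6 × 2.90 = 1.26×10^7 J m⁻² K⁻¹.
τ = C / λ = 1.26×10^7 / 8.79 = 1.43×10^6 s.
Equilibrium anomaly ΔT_eq = F / λ = 172 / 8.79 = 19.6 K.
t = 24.8 days = 2.14×10^6 s, so t/τ = 1.50.
ΔT(t) = ΔT_eq (1 − e^(−t/τ)) = 19.6 × (1 − e^−1.50) = 15.2 K.

15.2 K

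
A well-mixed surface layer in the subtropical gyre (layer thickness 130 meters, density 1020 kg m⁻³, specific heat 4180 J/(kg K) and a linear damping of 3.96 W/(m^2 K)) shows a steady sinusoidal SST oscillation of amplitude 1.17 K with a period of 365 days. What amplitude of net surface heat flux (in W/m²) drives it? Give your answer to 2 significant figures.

130

Areal heat capacity C = ρ c_p D = 1020 × 4180 × 130 = 5.54×10^8 J/(m^2 K).
ω = 2π / 3.15×10^7 s = 1.99×10^-7 s⁻¹.
√((Cω)² + λ²) = √((110)² + 3.96²) = 111 W/(m²·K).
F₀ = A × √((Cω)²+λ²) = 1.17 × 111 = 129 W/m².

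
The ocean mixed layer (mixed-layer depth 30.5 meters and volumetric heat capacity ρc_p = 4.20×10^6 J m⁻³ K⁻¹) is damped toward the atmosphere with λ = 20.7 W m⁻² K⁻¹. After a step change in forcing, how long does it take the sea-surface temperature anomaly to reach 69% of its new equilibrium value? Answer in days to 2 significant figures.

Areal heat capacity C = ρc_p × D = 4.20×10^6 × 30.5 = 1.28×10^8 J/(m²·K).
τ = C / λ = 1.28×10^8 / 20.7 = 6.19×10^6 s.
Fraction reached: 1 − e^(−t/τ) = 0.69 ⇒ t = −τ ln(1 − 0.69) = τ × 1.17.
t = 7.25×10^6 s = 83.9 days.

84 days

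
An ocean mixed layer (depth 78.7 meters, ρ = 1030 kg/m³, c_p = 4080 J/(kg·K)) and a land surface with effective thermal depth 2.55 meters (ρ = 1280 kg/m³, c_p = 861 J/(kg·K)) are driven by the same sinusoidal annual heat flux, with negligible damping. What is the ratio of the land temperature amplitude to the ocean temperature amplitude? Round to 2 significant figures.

C_ocean = 1030 × 4080 × 78.7 = 3.31×10^8 J/(m²·K).
C_land = 1280 × 861 × 2.55 = 2.81×10^6 J/(m²·K).
Undamped amplitude ∝ 1/C, so A_land/A_ocean = C_ocean/C_land = 118.

120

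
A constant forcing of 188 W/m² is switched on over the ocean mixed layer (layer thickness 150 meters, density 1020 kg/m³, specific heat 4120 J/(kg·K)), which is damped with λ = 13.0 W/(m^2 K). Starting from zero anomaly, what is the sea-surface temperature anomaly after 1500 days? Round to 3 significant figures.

Areal heat capacity C = ρ c_p D = 1020 × 4120 × 150 = 6.30×10^8 J/(m^2 K).
τ = C / λ = 6.30×10^8 / 13.0 = 4.85×10^7 s.
Equilibrium anomaly ΔT_eq = F / λ = 188 / 13.0 = 14.5 K.
t = 1500 days = 1.30×10^8 s, so t/τ = 2.67.
ΔT(t) = ΔT_eq (1 − e^(−t/τ)) = 14.5 × (1 − e^−2.67) = 13.5 K.

13.5 K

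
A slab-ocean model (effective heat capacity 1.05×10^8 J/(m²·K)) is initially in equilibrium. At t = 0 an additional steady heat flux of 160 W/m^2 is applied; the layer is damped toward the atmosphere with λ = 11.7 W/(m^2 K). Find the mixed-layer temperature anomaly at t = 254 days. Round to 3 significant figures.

12.5 K

Areal heat capacity C = 1.05×10^8 J/(m²·K) (given).
τ = C / λ = 1.05×10^8 / 11.7 = 8.97×10^6 s.
Equilibrium anomaly ΔT_eq = F / λ = 160 / 11.7 = 13.7 K.
t = 254 days = 2.19×10^7 s, so t/τ = 2.45.
ΔT(t) = ΔT_eq (1 − e^(−t/τ)) = 13.7 × (1 − e^−2.45) = 12.5 K.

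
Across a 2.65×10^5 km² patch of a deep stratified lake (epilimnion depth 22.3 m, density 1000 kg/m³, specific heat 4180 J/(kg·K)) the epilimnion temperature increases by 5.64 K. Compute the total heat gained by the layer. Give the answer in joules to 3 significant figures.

1.39×10^20 J

Areal heat capacity C = ρ c_p D = 1000 × 4180 × 22.3 = 9.32×10^7 J/(m²·K).
Heat per unit area: q = C ΔT = 9.32×10^7 × 5.64 = 5.26×10^8 J/m².
Total heat: Q = q × A = 5.26×10^8 × (2.65×10^5 × 10⁶ m²) = 1.39×10^20 J.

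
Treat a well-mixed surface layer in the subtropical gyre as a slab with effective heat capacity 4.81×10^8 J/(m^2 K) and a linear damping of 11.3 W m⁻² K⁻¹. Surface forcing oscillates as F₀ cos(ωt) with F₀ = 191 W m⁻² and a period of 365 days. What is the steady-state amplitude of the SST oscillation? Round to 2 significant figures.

Areal heat capacity C = 4.81×10^8 J/(m^2 K) (given).
Angular frequency ω = 2π / T = 2π / 3.15×10^7 s = 1.99×10^-7 s⁻¹.
√((Cω)² + λ²) = √((95.8)² + 11.3²) = 96.5 W/(m²·K).
Amplitude A = F₀ / √((Cω)²+λ²) = 191 / 96.5 = 1.98 K.

2.0 K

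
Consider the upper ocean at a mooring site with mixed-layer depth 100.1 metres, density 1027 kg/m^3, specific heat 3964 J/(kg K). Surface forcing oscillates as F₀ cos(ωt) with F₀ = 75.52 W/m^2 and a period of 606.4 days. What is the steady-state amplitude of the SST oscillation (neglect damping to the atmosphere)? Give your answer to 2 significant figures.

Areal heat capacity C = ρ c_p D = 1027 × 3964 × 100.1 = 4.08×10^8 J m⁻² K⁻¹.
Angular frequency ω = 2π / T = 2π / 5.24×10^7 s = 1.20×10^-7 s⁻¹.
Cω = 4.08×10^8 × 1.20×10^-7 = 48.9 W/(m²·K).
Amplitude A = F₀ / (Cω) = 75.52 / 48.9 = 1.55 K.

1.5 K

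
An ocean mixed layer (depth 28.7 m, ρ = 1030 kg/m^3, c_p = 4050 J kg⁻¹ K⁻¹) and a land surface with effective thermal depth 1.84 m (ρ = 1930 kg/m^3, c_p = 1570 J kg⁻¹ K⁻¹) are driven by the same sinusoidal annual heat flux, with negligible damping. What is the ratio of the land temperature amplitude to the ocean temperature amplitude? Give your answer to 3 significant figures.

21.5

C_ocean = 1030 × 4050 × 28.7 = 1.20×10^8 J/(m²·K).
C_land = 1930 × 1570 × 1.84 = 5.58×10^6 J/(m²·K).
Undamped amplitude ∝ 1/C, so A_land/A_ocean = C_ocean/C_land = 21.5.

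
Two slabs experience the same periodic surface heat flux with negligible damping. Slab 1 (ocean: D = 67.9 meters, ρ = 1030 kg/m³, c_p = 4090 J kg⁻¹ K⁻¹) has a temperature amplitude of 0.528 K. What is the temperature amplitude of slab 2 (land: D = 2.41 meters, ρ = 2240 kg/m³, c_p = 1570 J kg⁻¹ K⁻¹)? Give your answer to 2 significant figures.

18 K

C_ocean = 2.86×10^8 J/(m²·K); C_land = 8.48×10^6 J/(m²·K).
A ∝ 1/C ⇒ A_land = A_ocean × C_ocean/C_land = 0.528 × 33.7 = 17.8 K.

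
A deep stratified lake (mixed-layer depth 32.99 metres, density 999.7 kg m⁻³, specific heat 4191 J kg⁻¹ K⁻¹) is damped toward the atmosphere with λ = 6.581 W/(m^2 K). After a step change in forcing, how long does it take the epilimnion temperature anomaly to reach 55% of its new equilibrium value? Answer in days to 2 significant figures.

190 days

Areal heat capacity C = ρ c_p D = 999.7 × 4191 × 32.99 = 1.38×10^8 J m⁻² K⁻¹.
τ = C / λ = 1.38×10^8 / 6.581 = 2.10×10^7 s.
Fraction reached: 1 − e^(−t/τ) = 0.55 ⇒ t = −τ ln(1 − 0.55) = τ × 0.799.
t = 1.68×10^7 s = 194 days.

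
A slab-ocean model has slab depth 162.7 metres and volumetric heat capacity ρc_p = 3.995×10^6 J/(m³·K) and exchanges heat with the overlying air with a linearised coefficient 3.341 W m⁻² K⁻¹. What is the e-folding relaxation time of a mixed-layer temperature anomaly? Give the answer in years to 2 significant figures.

Areal heat capacity C = ρc_p × D = 3.995×10^6 × 162.7 = 6.50×10^8 J/(m^2 K).
Relaxation time τ = C / λ = 6.50×10^8 / 3.341 = 1.95×10^8 s.
In years: 1.95×10^8 s / (3.156×10^7 s/year) = 6.16 years.

6.2 years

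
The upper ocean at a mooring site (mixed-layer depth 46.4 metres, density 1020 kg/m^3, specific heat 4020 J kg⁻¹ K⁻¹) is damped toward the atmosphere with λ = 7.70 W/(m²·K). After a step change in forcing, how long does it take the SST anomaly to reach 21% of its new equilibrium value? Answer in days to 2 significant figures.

67 days

Areal heat capacity C = ρ c_p D = 1020 × 4020 × 46.4 = 1.90×10^8 J m⁻² K⁻¹.
τ = C / λ = 1.90×10^8 / 7.70 = 2.47×10^7 s.
Fraction reached: 1 − e^(−t/τ) = 0.21 ⇒ t = −τ ln(1 − 0.21) = τ × 0.236.
t = 5.82×10^6 s = 67.4 days.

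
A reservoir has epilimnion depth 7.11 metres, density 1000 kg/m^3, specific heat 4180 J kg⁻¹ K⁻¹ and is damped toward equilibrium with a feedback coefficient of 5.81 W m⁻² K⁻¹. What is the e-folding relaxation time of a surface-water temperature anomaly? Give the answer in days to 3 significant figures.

Areal heat capacity C = ρ c_p D = 1000 × 4180 × 7.11 = 2.97×10^7 J/(m²·K).
Relaxation time τ = C / λ = 2.97×10^7 / 5.81 = 5.12×10^6 s.
In days: 5.12×10^6 s / (86400 s/day) = 59.2 days.

59.2 days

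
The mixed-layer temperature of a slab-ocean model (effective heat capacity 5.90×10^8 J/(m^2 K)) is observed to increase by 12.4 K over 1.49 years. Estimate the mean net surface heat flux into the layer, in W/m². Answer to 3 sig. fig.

Areal heat capacity C = 5.90×10^8 J/(m^2 K) (given).
Required heat per unit area: Q = C ΔT = 5.90×10^8 × 12.4 = 7.32×10^9 J/m².
Flux F = Q / Δt = 7.32×10^9 / 4.70×10^7 s = 156 W/m².

156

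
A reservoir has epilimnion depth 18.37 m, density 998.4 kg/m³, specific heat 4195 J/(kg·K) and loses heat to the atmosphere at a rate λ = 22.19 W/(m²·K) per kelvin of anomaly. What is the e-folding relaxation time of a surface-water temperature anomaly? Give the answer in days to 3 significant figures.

40.1 days

Areal heat capacity C = ρ c_p D = 998.4 × 4195 × 18.37 = 7.69×10^7 J m⁻² K⁻¹.
Relaxation time τ = C / λ = 7.69×10^7 / 22.19 = 3.47×10^6 s.
In days: 3.47×10^6 s / (86400 s/day) = 40.1 days.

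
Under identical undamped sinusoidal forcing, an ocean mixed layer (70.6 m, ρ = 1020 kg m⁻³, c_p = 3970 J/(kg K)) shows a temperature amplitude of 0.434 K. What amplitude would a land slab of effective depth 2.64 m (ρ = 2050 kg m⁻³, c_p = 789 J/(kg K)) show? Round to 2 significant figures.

29 K

C_ocean = 2.86×10^8 J/(m²·K); C_land = 4.27×10^6 J/(m²·K).
A ∝ 1/C ⇒ A_land = A_ocean × C_ocean/C_land = 0.434 × 67.0 = 29.1 K.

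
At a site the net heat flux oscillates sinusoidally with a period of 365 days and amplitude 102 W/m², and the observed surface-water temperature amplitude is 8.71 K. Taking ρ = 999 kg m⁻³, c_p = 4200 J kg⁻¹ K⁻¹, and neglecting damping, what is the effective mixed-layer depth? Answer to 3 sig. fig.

14.0 m

ω = 2π / 3.15×10^7 s = 1.99×10^-7 s⁻¹.
Required C = F₀ / (A ω) = 102 / (8.71 × 1.99×10^-7) = 5.88×10^7 J/(m²·K).
D = C / (ρ c_p) = 5.88×10^7 / (999 × 4200) = 14.0 m.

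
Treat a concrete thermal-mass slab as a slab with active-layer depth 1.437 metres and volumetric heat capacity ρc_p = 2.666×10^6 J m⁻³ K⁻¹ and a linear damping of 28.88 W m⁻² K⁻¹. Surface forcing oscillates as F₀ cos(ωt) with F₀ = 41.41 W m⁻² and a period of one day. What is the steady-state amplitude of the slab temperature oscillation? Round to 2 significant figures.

0.15 K

Areal heat capacity C = ρc_p × D = 2.666×10^6 × 1.437 = 3.83×10^6 J/(m²·K).
Angular frequency ω = 2π / T = 2π / 86400 s = 7.27×10^-5 s⁻¹.
√((Cω)² + λ²) = √((279)² + 28.88²) = 280 W/(m²·K).
Amplitude A = F₀ / √((Cω)²+λ²) = 41.41 / 280 = 0.148 K.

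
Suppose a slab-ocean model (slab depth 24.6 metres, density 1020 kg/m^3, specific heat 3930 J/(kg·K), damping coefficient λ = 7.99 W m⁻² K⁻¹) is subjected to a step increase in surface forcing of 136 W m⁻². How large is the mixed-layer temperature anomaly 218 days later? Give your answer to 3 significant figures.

13.3 K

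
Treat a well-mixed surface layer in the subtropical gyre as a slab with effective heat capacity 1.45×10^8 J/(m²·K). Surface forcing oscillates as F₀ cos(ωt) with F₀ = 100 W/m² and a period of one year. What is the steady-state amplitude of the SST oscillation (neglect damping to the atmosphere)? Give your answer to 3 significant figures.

3.46 K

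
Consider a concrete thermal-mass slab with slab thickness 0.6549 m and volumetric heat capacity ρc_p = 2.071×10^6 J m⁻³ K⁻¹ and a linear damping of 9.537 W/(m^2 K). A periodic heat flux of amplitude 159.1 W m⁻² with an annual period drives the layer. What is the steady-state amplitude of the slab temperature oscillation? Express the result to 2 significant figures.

17 K

Areal heat capacity C = ρc_p × D = 2.071×10^6 × 0.6549 = 1.36×10^6 J/(m²·K).
Angular frequency ω = 2π / T = 2π / 3.15×10^7 s = 1.99×10^-7 s⁻¹.
√((Cω)² + λ²) = √((0.270)² + 9.537²) = 9.54 W/(m²·K).
Amplitude A = F₀ / √((Cω)²+λ²) = 159.1 / 9.54 = 16.7 K.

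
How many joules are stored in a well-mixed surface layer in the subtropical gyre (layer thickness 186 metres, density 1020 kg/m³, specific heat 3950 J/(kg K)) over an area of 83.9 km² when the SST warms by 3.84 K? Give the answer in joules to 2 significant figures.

2.4×10^17 J

Areal heat capacity C = ρ c_p D = 1020 × 3950 × 186 = 7.49×10^8 J/(m^2 K).
Heat per unit area: q = C ΔT = 7.49×10^8 × 3.84 = 2.88×10^9 J/m².
Total heat: Q = q × A = 2.88×10^9 × (83.9 × 10⁶ m²) = 2.41×10^17 J.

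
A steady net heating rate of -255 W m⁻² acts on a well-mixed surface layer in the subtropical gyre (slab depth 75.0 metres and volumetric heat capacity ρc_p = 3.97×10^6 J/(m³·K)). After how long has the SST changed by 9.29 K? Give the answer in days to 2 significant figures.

130 days

Areal heat capacity C = ρc_p × D = 3.97×10^6 × 75.0 = 2.98×10^8 J m⁻² K⁻¹.
Time required: Δt = C ΔT / F = 2.98×10^8 × -9.29 / -255 = 1.08×10^7 s.
In days: 1.08×10^7 s / (86400 s/day) = 126 days.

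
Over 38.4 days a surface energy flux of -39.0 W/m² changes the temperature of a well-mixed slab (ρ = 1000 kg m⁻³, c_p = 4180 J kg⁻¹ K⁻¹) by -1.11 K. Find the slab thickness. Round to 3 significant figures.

Heat input Q = F Δt = -39.0 × 3.32×10^6 s = -1.29×10^8 J/m².
Required areal heat capacity C = Q / ΔT = 1.17×10^8 J/(m²·K).
Depth D = C / (ρ c_p) = 1.17×10^8 / (1000 × 4180) = 27.9 m.

27.9 m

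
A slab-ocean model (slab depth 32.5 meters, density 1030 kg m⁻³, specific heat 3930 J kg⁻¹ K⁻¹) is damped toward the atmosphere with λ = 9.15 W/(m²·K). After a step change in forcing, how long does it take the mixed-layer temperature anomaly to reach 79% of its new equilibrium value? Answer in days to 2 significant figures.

Areal heat capacity C = ρ c_p D = 1030 × 3930 × 32.5 = 1.32×10^8 J/(m^2 K).
τ = C / λ = 1.32×10^8 / 9.15 = 1.44×10^7 s.
Fraction reached: 1 − e^(−t/τ) = 0.79 ⇒ t = −τ ln(1 − 0.79) = τ × 1.56.
t = 2.24×10^7 s = 260 days.

260 days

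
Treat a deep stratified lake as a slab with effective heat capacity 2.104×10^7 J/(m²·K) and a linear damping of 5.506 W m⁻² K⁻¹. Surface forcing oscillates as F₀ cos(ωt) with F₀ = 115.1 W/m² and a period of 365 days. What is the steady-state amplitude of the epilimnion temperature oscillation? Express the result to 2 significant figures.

Areal heat capacity C = 2.104×10^7 J/(m²·K) (given).
Angular frequency ω = 2π / T = 2π / 3.15×10^7 s = 1.99×10^-7 s⁻¹.
√((Cω)² + λ²) = √((4.19)² + 5.506²) = 6.92 W/(m²·K).
Amplitude A = F₀ / √((Cω)²+λ²) = 115.1 / 6.92 = 16.6 K.

17 K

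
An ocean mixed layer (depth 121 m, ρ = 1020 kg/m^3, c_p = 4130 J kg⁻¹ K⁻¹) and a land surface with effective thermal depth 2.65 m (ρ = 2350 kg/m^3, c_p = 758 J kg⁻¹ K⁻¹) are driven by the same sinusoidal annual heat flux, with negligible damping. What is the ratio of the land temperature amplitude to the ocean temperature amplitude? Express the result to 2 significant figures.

C_ocean = 1020 × 4130 × 121 = 5.10×10^8 J/(m²·K).
C_land = 2350 × 758 × 2.65 = 4.72×10^6 J/(m²·K).
Undamped amplitude ∝ 1/C, so A_land/A_ocean = C_ocean/C_land = 108.

110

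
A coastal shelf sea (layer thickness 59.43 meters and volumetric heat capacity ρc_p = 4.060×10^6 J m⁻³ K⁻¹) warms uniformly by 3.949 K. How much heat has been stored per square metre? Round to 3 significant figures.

Areal heat capacity C = ρc_p × D = 4.060×10^6 × 59.43 = 2.41×10^8 J/(m^2 K).
ΔQ = C ΔT = 2.41×10^8 × 3.949 = 9.53×10^8 J/m².

9.53×10^8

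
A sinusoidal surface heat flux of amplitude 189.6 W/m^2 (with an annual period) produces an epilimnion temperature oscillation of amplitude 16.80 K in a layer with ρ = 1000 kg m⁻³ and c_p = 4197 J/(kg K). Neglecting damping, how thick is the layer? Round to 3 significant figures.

ω = 2π / 3.15×10^7 s = 1.99×10^-7 s⁻¹.
Required C = F₀ / (A ω) = 189.6 / (16.80 × 1.99×10^-7) = 5.66×10^7 J/(m²·K).
D = C / (ρ c_p) = 5.66×10^7 / (1000 × 4197) = 13.5 m.

13.5 m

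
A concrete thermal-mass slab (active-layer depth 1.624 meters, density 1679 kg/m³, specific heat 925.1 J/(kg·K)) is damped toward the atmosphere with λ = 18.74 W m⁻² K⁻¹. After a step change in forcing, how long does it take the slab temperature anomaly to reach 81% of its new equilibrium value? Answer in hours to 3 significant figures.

Areal heat capacity C = ρ c_p D = 1679 × 925.1 × 1.624 = 2.52×10^6 J m⁻² K⁻¹.
τ = C / λ = 2.52×10^6 / 18.74 = 1.35×10^5 s.
Fraction reached: 1 − e^(−t/τ) = 0.81 ⇒ t = −τ ln(1 − 0.81) = τ × 1.66.
t = 2.24×10^5 s = 62.1 hours.

62.1 hours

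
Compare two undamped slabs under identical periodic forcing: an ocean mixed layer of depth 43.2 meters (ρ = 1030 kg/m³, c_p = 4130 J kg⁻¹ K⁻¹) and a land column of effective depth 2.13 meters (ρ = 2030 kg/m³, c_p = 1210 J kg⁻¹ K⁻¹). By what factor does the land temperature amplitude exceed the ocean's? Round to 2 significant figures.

35

C_ocean = 1030 × 4130 × 43.2 = 1.84×10^8 J/(m²·K).
C_land = 2030 × 1210 × 2.13 = 5.23×10^6 J/(m²·K).
Undamped amplitude ∝ 1/C, so A_land/A_ocean = C_ocean/C_land = 35.1.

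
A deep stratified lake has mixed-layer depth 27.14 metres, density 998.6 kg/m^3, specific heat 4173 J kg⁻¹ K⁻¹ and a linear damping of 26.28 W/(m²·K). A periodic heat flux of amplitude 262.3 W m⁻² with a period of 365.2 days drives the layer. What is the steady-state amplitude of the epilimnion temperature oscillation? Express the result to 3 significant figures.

7.58 K

Areal heat capacity C = ρ c_p D = 998.6 × 4173 × 27.14 = 1.13×10^8 J/(m^2 K).
Angular frequency ω = 2π / T = 2π / 3.16×10^7 s = 1.99×10^-7 s⁻¹.
√((Cω)² + λ²) = √((22.5)² + 26.28²) = 34.6 W/(m²·K).
Amplitude A = F₀ / √((Cω)²+λ²) = 262.3 / 34.6 = 7.58 K.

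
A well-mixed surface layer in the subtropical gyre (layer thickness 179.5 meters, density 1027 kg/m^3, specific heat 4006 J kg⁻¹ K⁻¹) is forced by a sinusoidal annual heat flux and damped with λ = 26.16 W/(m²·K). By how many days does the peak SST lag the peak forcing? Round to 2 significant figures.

Areal heat capacity C = ρ c_p D = 1027 × 4006 × 179.5 = 7.38×10^8 J/(m^2 K).
ω = 2π / 3.15×10^7 s = 1.99×10^-7 s⁻¹.
Phase lag φ = arctan(Cω/λ) = arctan(147/26.16) = 1.39 rad.
Time lag = φ / ω = 1.39 / 1.99×10^-7 = 7.00×10^6 s = 81.0 days.

81 days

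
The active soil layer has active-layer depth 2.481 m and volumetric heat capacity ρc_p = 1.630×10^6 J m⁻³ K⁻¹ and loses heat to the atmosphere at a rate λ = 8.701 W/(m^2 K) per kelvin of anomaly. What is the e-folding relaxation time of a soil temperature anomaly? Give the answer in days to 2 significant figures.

Areal heat capacity C = ρc_p × D = 1.630×10^6 × 2.481 = 4.04×10^6 J m⁻² K⁻¹.
Relaxation time τ = C / λ = 4.04×10^6 / 8.701 = 4.65×10^5 s.
In days: 4.65×10^5 s / (86400 s/day) = 5.38 days.

5.4 days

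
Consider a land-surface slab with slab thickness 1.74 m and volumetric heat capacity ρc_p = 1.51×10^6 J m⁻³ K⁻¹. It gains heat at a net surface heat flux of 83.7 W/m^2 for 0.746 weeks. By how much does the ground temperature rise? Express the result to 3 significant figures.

Areal heat capacity C = ρc_p × D = 1.51×10^6 × 1.74 = 2.63×10^6 J/(m²·K).
Net heat input Q = F Δt = 83.7 × (0.746 weeks × 6.048×10^5 s/week) = 3.78×10^7 J/m².
ΔT = Q / C = 3.78×10^7 / 2.63×10^6 = 14.4 K.

14.4 K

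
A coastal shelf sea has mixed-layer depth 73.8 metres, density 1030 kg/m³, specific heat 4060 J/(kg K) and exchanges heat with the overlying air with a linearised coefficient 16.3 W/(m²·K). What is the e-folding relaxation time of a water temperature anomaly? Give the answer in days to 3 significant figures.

219 days

Areal heat capacity C = ρ c_p D = 1030 × 4060 × 73.8 = 3.09×10^8 J/(m²·K).
Relaxation time τ = C / λ = 3.09×10^8 / 16.3 = 1.89×10^7 s.
In days: 1.89×10^7 s / (86400 s/day) = 219 days.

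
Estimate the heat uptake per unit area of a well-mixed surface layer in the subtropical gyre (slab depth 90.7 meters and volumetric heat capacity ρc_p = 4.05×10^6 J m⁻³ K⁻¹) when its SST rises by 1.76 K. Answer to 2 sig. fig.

6.5×10^8

Areal heat capacity C = ρc_p × D = 4.05×10^6 × 90.7 = 3.67×10^8 J/(m²·K).
ΔQ = C ΔT = 3.67×10^8 × 1.76 = 6.47×10^8 J/m².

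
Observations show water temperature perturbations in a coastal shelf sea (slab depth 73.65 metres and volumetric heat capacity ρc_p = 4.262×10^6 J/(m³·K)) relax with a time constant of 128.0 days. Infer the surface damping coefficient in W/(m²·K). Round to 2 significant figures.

Areal heat capacity C = ρc_p × D = 4.262×10^6 × 73.65 = 3.14×10^8 J m⁻² K⁻¹.
τ = 128.0 days = 1.11×10^7 s.
λ = C / τ = 3.14×10^8 / 1.11×10^7 = 28.4 W/(m²·K).

28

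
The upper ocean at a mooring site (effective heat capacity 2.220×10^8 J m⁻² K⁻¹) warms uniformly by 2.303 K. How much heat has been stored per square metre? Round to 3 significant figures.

5.11×10^8

Areal heat capacity C = 2.220×10^8 J m⁻² K⁻¹ (given).
ΔQ = C ΔT = 2.22×10^8 × 2.303 = 5.11×10^8 J/m².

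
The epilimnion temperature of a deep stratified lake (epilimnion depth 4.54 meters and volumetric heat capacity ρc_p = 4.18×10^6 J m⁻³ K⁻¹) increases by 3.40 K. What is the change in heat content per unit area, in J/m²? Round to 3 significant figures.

Areal heat capacity C = ρc_p × D = 4.18×10^6 × 4.54 = 1.90×10^7 J/(m^2 K).
ΔQ = C ΔT = 1.90×10^7 × 3.40 = 6.45×10^7 J/m².

6.45×10^7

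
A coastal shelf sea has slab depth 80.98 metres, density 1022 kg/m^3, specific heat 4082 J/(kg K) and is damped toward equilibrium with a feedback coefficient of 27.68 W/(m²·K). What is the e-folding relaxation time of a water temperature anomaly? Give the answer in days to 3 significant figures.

141 days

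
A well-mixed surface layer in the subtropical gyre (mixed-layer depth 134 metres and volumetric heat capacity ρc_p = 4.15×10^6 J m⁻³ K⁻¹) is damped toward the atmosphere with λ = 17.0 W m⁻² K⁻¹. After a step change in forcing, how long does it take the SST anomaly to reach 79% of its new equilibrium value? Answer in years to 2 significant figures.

1.6 years

Areal heat capacity C = ρc_p × D = 4.15×10^6 × 134 = 5.56×10^8 J/(m²·K).
τ = C / λ = 5.56×10^8 / 17.0 = 3.27×10^7 s.
Fraction reached: 1 − e^(−t/τ) = 0.79 ⇒ t = −τ ln(1 − 0.79) = τ × 1.56.
t = 5.11×10^7 s = 1.62 years.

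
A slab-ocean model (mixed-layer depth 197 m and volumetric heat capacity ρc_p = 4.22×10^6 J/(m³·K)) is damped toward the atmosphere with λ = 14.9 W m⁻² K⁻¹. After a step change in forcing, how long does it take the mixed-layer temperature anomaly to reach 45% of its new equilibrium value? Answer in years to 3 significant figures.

1.06 years

Areal heat capacity C = ρc_p × D = 4.22×10^6 × 197 = 8.31×10^8 J m⁻² K⁻¹.
τ = C / λ = 8.31×10^8 / 14.9 = 5.58×10^7 s.
Fraction reached: 1 − e^(−t/τ) = 0.45 ⇒ t = −τ ln(1 − 0.45) = τ × 0.598.
t = 3.34×10^7 s = 1.06 years.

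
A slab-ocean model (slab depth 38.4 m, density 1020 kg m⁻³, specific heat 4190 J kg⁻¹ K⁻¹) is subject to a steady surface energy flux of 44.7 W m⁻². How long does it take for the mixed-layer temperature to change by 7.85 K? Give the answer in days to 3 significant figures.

Areal heat capacity C = ρ c_p D = 1020 × 4190 × 38.4 = 1.64×10^8 J m⁻² K⁻¹.
Time required: Δt = C ΔT / F = 1.64×10^8 × 7.85 / 44.7 = 2.88×10^7 s.
In days: 2.88×10^7 s / (86400 s/day) = 334 days.

334 days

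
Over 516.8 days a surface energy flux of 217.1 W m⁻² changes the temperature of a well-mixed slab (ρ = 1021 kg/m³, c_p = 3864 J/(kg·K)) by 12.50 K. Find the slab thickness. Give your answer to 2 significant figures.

Heat input Q = F Δt = 217.1 × 4.47×10^7 s = 9.69×10^9 J/m².
Required areal heat capacity C = Q / ΔT = 7.76×10^8 J/(m²·K).
Depth D = C / (ρ c_p) = 7.76×10^8 / (1021 × 3864) = 197 m.

200 m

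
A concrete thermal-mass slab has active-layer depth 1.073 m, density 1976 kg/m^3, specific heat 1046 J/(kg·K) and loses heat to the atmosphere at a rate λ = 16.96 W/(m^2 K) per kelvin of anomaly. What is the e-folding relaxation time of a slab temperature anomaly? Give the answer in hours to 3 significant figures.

36.3 hours

Areal heat capacity C = ρ c_p D = 1976 × 1046 × 1.073 = 2.22×10^6 J/(m^2 K).
Relaxation time τ = C / λ = 2.22×10^6 / 16.96 = 1.31×10^5 s.
In hours: 1.31×10^5 s / (3600 s/hour) = 36.3 hours.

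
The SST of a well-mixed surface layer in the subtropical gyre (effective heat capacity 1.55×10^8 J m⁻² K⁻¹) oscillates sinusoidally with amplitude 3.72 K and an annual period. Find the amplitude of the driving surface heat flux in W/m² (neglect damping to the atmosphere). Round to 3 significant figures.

115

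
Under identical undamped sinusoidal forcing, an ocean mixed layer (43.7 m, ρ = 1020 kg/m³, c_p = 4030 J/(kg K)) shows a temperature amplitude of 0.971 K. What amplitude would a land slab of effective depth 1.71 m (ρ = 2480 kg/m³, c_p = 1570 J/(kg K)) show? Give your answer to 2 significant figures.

26 K

C_ocean = 1.80×10^8 J/(m²·K); C_land = 6.66×10^6 J/(m²·K).
A ∝ 1/C ⇒ A_land = A_ocean × C_ocean/C_land = 0.971 × 27.0 = 26.2 K.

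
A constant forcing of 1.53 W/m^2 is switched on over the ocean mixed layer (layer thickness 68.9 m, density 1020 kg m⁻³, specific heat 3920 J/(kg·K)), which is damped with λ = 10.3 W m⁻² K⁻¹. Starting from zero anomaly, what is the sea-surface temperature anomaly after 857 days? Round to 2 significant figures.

Areal heat capacity C = ρ c_p D = 1020 × 3920 × 68.9 = 2.75×10^8 J/(m^2 K).
τ = C / λ = 2.75×10^8 / 10.3 = 2.67×10^7 s.
Equilibrium anomaly ΔT_eq = F / λ = 1.53 / 10.3 = 0.149 K.
t = 857 days = 7.40×10^7 s, so t/τ = 2.77.
ΔT(t) = ΔT_eq (1 − e^(−t/τ)) = 0.149 × (1 − e^−2.77) = 0.139 K.

0.14 K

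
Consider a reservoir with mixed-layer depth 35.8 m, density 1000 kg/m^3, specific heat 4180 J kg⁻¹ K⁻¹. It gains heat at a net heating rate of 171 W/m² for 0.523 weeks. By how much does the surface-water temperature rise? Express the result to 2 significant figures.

Areal heat capacity C = ρ c_p D = 1000 × 4180 × 35.8 = 1.50×10^8 J/(m^2 K).
Net heat input Q = F Δt = 171 × (0.523 weeks × 6.048×10^5 s/week) = 5.41×10^7 J/m².
ΔT = Q / C = 5.41×10^7 / 1.50×10^8 = 0.361 K.

0.36 K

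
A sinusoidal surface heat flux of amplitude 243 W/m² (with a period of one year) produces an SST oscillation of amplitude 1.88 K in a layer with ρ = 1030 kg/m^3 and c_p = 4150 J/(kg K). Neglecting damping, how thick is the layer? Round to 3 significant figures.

152 m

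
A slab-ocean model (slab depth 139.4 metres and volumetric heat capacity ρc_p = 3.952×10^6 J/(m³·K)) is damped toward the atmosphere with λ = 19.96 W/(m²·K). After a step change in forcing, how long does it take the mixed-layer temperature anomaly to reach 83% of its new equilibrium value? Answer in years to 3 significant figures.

Areal heat capacity C = ρc_p × D = 3.952×10^6 × 139.4 = 5.51×10^8 J/(m²·K).
τ = C / λ = 5.51×10^8 / 19.96 = 2.76×10^7 s.
Fraction reached: 1 − e^(−t/τ) = 0.83 ⇒ t = −τ ln(1 − 0.83) = τ × 1.77.
t = 4.89×10^7 s = 1.55 years.

1.55 years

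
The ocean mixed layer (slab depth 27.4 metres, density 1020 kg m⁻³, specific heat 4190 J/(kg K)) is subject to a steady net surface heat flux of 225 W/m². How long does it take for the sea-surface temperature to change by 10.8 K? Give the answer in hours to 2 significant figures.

1600 hours

Areal heat capacity C = ρ c_p D = 1020 × 4190 × 27.4 = 1.17×10^8 J/(m²·K).
Time required: Δt = C ΔT / F = 1.17×10^8 × 10.8 / 225 = 5.62×10^6 s.
In hours: 5.62×10^6 s / (3600 s/hour) = 1560 hours.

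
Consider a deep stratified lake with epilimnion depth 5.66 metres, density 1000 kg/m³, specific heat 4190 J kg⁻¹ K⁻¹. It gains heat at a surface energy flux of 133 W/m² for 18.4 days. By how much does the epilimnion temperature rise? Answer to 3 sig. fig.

Areal heat capacity C = ρ c_p D = 1000 × 4190 × 5.66 = 2.37×10^7 J/(m^2 K).
Net heat input Q = F Δt = 133 × (18.4 days × 86400 s/day) = 2.11×10^8 J/m².
ΔT = Q / C = 2.11×10^8 / 2.37×10^7 = 8.92 K.

8.92 K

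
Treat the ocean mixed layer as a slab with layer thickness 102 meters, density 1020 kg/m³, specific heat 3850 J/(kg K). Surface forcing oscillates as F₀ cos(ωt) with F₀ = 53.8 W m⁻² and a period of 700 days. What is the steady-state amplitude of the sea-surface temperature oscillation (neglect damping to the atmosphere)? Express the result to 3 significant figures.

Areal heat capacity C = ρ c_p D = 1020 × 3850 × 102 = 4.01×10^8 J m⁻² K⁻¹.
Angular frequency ω = 2π / T = 2π / 6.05×10^7 s = 1.04×10^-7 s⁻¹.
Cω = 4.01×10^8 × 1.04×10^-7 = 41.6 W/(m²·K).
Amplitude A = F₀ / (Cω) = 53.8 / 41.6 = 1.29 K.

1.29 K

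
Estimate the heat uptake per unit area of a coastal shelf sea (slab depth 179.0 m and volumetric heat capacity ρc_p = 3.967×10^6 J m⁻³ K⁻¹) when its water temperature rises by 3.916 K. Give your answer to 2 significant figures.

Areal heat capacity C = ρc_p × D = 3.967×10^6 × 179.0 = 7.10×10^8 J/(m²·K).
ΔQ = C ΔT = 7.10×10^8 × 3.916 = 2.78×10^9 J/m².

2.8×10^9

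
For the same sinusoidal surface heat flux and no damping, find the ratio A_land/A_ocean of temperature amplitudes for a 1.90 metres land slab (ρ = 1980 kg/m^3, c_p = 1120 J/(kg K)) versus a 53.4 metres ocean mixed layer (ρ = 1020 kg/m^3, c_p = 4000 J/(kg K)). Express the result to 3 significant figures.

C_ocean = 1020 × 4000 × 53.4 = 2.18×10^8 J/(m²·K).
C_land = 1980 × 1120 × 1.90 = 4.21×10^6 J/(m²·K).
Undamped amplitude ∝ 1/C, so A_land/A_ocean = C_ocean/C_land = 51.7.

51.7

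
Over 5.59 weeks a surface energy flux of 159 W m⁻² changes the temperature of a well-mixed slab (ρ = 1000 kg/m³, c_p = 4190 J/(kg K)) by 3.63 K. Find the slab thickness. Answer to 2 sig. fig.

Heat input Q = F Δt = 159 × 3.38×10^6 s = 5.38×10^8 J/m².
Required areal heat capacity C = Q / ΔT = 1.48×10^8 J/(m²·K).
Depth D = C / (ρ c_p) = 1.48×10^8 / (1000 × 4190) = 35.3 m.

35 m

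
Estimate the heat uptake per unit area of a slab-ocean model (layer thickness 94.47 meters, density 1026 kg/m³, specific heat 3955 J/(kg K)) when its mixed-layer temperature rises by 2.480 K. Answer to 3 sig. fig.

Areal heat capacity C = ρ c_p D = 1026 × 3955 × 94.47 = 3.83×10^8 J m⁻² K⁻¹.
ΔQ = C ΔT = 3.83×10^8 × 2.480 = 9.51×10^8 J/m².

9.51×10^8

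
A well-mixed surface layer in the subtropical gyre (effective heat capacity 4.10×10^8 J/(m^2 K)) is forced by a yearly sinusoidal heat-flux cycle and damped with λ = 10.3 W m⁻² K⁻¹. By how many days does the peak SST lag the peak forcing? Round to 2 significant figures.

84 days

Areal heat capacity C = 4.10×10^8 J/(m^2 K) (given).
ω = 2π / 3.15×10^7 s = 1.99×10^-7 s⁻¹.
Phase lag φ = arctan(Cω/λ) = arctan(81.7/10.3) = 1.45 rad.
Time lag = φ / ω = 1.45 / 1.99×10^-7 = 7.25×10^6 s = 84.0 days.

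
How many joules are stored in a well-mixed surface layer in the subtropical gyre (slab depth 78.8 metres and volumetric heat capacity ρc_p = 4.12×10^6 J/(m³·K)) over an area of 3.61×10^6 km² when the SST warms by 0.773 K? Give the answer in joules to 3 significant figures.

9.06×10^20 J

Areal heat capacity C = ρc_p × D = 4.12×10^6 × 78.8 = 3.25×10^8 J/(m^2 K).
Heat per unit area: q = C ΔT = 3.25×10^8 × 0.773 = 2.51×10^8 J/m².
Total heat: Q = q × A = 2.51×10^8 × (3.61×10^6 × 10⁶ m²) = 9.06×10^20 J.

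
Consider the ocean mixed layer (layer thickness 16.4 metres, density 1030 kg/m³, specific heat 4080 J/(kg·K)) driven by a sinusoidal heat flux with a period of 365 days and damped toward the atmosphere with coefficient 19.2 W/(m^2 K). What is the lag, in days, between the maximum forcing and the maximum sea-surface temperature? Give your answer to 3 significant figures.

Areal heat capacity C = ρ c_p D = 1030 × 4080 × 16.4 = 6.89×10^7 J/(m²·K).
ω = 2π / 3.15×10^7 s = 1.99×10^-7 s⁻¹.
Phase lag φ = arctan(Cω/λ) = arctan(13.7/19.2) = 0.621 rad.
Time lag = φ / ω = 0.621 / 1.99×10^-7 = 3.12×10^6 s = 36.1 days.

36.1 days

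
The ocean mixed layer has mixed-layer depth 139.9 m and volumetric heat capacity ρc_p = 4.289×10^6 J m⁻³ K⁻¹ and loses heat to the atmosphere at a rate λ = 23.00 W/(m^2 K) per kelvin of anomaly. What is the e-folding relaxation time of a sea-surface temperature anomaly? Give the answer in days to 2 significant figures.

300 days

Areal heat capacity C = ρc_p × D = 4.289×10^6 × 139.9 = 6.00×10^8 J/(m^2 K).
Relaxation time τ = C / λ = 6.00×10^8 / 23.00 = 2.61×10^7 s.
In days: 2.61×10^7 s / (86400 s/day) = 302 days.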